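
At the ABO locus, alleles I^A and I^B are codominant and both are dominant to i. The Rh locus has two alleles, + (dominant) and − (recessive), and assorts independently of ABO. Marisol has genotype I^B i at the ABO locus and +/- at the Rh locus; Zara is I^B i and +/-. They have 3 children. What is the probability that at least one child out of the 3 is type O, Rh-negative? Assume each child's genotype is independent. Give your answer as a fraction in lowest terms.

ABO cross I^B i × I^B i → 1/4 O, 3/4 B.
Rh cross +/- × +/- → 3/4 Rh+, 1/4 Rh-; so P(type O, Rh-negative) = 1/4 × 1/4 = 1/16 per child.
P(none) = (15/16)^3 = 3375/4096; P(at least one) = 1 − 3375/4096 = 721/4096.

721/4096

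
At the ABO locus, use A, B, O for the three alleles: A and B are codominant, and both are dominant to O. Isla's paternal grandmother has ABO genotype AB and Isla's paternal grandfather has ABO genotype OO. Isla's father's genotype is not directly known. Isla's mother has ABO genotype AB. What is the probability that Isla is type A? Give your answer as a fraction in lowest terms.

3/8

Isla's father's ABO genotype from AB × OO: 1/2 AO, 1/2 BO.
Crossing each possibility with the mother AB and summing P(type A): 1/2·1/2 + 1/2·1/4 = 3/8.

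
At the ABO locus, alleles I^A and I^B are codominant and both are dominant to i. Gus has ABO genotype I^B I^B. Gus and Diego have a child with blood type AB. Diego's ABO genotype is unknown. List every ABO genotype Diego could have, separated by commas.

I^A I^A, I^A I^B, I^A i

For each candidate genotype of Diego, check whether crossing it with I^B I^B can produce every observed child phenotype.
  I^A I^A → possible child types {AB} ✓
  I^A I^B → possible child types {B, AB} ✓
  I^A i → possible child types {B, AB} ✓
  I^B I^B → possible child types {B} ✗
  I^B i → possible child types {B} ✗
  i i → possible child types {B} ✗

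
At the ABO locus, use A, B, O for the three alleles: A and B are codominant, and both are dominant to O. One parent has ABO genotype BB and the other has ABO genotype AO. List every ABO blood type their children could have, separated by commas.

Gametes from BB × AO give offspring ABO genotypes AB, BO, i.e. phenotypes B, AB.

B, AB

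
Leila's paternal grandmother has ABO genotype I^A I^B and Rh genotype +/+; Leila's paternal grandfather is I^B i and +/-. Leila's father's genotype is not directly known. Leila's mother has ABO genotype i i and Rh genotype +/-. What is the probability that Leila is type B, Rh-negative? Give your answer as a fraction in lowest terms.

1/16

Leila's father's ABO genotype from I^A I^B × I^B i: 1/4 I^A I^B, 1/4 I^A i, 1/4 I^B I^B, 1/4 I^B i.
Crossing each possibility with the mother i i and summing P(type B): 1/4·1/2 + 1/4·0 + 1/4·1 + 1/4·1/2 = 1/2.
Similarly for Rh via the father's Rh distribution: P(Rh-) = 1/8.
Independent loci: 1/2 × 1/8 = 1/16.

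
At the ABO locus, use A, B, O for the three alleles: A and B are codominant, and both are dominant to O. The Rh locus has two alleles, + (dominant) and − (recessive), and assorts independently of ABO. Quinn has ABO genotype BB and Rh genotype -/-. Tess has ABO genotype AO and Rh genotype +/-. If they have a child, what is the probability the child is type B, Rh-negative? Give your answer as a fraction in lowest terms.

ABO cross BB × AO → offspring phenotypes: 1/2 B, 1/2 AB.
Rh cross -/- × +/- → 1/2 Rh+, 1/2 Rh-.
Independent loci: P(type B, Rh-negative) = 1/2 × 1/2 = 1/4.

1/4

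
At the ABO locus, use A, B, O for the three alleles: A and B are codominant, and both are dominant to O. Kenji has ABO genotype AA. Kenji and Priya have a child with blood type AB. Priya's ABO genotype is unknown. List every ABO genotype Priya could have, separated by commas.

For each candidate genotype of Priya, check whether crossing it with AA can produce every observed child phenotype.
  AA → possible child types {A} ✗
  AB → possible child types {A, AB} ✓
  AO → possible child types {A} ✗
  BB → possible child types {AB} ✓
  BO → possible child types {A, AB} ✓
  OO → possible child types {A} ✗

AB, BB, BO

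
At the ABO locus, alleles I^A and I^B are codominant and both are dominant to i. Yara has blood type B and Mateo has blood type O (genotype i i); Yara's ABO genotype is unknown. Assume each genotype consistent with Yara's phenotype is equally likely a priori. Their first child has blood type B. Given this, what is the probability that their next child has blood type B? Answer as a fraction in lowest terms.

Possible genotypes: Yara ∈ {I^B I^B, I^B i}; Mateo ∈ {i i}.
Weight each parental genotype pair by prior × P(type-B child):
  I^B I^B × i i: posterior weight 2/3; P(next child type B) = 1.
  I^B i × i i: posterior weight 1/3; P(next child type B) = 1/2.
Weighted sum = 5/6.

5/6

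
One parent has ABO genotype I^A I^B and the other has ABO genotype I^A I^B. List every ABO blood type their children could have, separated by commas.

A, B, AB

Gametes from I^A I^B × I^A I^B give offspring ABO genotypes I^A I^A, I^A I^B, I^B I^B, i.e. phenotypes A, B, AB.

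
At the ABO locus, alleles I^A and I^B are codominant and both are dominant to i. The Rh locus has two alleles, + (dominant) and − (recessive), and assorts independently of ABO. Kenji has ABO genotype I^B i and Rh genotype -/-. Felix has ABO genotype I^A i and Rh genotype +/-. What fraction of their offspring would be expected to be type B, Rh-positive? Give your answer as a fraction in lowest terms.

ABO cross I^B i × I^A i → offspring phenotypes: 1/4 O, 1/4 A, 1/4 B, 1/4 AB.
Rh cross -/- × +/- → 1/2 Rh+, 1/2 Rh-.
Independent loci: P(type B, Rh-positive) = 1/4 × 1/2 = 1/8.

1/8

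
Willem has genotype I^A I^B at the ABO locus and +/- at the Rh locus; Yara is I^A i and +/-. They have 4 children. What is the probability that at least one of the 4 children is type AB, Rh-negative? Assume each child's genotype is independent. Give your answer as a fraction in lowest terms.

14911/65536

ABO cross I^A I^B × I^A i → 1/2 A, 1/4 B, 1/4 AB.
Rh cross +/- × +/- → 3/4 Rh+, 1/4 Rh-; so P(type AB, Rh-negative) = 1/4 × 1/4 = 1/16 per child.
P(none) = (15/16)^4 = 50625/65536; P(at least one) = 1 − 50625/65536 = 14911/65536.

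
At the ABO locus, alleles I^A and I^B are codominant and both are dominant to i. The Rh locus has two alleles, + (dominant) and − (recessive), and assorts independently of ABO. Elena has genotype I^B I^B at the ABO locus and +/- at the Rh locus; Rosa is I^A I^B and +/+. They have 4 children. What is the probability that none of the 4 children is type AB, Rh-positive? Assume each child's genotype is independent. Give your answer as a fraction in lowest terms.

1/16

ABO cross I^B I^B × I^A I^B → 1/2 B, 1/2 AB.
Rh cross +/- × +/+ → 1 Rh+; so P(type AB, Rh-positive) = 1/2 × 1 = 1/2 per child.
P(not type AB, Rh-positive) = 1/2 for one child; (1/2)^4 = 1/16.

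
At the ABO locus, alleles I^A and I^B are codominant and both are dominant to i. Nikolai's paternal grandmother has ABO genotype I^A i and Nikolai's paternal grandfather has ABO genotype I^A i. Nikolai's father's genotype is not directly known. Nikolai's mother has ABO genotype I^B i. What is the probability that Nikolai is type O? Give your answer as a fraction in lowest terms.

Nikolai's father's ABO genotype from I^A i × I^A i: 1/4 I^A I^A, 1/2 I^A i, 1/4 i i.
Crossing each possibility with the mother I^B i and summing P(type O): 1/4·0 + 1/2·1/4 + 1/4·1/2 = 1/4.

1/4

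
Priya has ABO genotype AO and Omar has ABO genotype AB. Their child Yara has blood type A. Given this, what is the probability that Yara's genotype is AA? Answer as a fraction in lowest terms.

Cross AO × AB → 1/4 AA, 1/4 AB, 1/4 AO, 1/4 BO.
Type-A genotypes among offspring: AA (1/4), AO (1/4); total 1/2.
P(AA | type A) = (1/4) / (1/2) = 1/2.

1/2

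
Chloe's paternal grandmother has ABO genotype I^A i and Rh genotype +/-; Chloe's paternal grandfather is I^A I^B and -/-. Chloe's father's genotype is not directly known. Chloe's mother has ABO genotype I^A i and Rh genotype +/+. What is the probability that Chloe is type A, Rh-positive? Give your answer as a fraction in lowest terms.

5/8

Chloe's father's ABO genotype from I^A i × I^A I^B: 1/4 I^A I^A, 1/4 I^A I^B, 1/4 I^A i, 1/4 I^B i.
Crossing each possibility with the mother I^A i and summing P(type A): 1/4·1 + 1/4·1/2 + 1/4·3/4 + 1/4·1/4 = 5/8.
Similarly for Rh via the father's Rh distribution: P(Rh+) = 1.
Independent loci: 5/8 × 1 = 5/8.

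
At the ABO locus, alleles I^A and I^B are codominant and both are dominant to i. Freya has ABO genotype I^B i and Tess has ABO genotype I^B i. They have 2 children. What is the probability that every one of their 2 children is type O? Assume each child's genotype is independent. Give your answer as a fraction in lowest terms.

ABO cross I^B i × I^B i → 1/4 O, 3/4 B.
So P(type O) = 1/4 per child.
All 2 independent: (1/4)^2 = 1/16.

1/16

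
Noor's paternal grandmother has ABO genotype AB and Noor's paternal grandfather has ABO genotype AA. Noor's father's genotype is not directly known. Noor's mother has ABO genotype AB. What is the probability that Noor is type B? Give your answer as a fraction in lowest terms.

1/8

Noor's father's ABO genotype from AB × AA: 1/2 AA, 1/2 AB.
Crossing each possibility with the mother AB and summing P(type B): 1/2·0 + 1/2·1/4 = 1/8.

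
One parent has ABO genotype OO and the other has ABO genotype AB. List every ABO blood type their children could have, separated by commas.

A, B

Gametes from OO × AB give offspring ABO genotypes AO, BO, i.e. phenotypes A, B.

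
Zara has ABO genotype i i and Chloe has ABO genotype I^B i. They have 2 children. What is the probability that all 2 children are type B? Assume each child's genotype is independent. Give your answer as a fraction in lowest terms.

ABO cross i i × I^B i → 1/2 O, 1/2 B.
So P(type B) = 1/2 per child.
All 2 independent: (1/2)^2 = 1/4.

1/4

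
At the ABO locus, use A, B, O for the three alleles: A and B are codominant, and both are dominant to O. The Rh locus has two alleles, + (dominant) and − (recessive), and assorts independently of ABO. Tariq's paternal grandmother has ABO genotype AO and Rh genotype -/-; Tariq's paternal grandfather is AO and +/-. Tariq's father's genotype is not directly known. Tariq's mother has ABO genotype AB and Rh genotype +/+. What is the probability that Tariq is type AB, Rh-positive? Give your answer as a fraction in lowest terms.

1/4

Tariq's father's ABO genotype from AO × AO: 1/4 AA, 1/2 AO, 1/4 OO.
Crossing each possibility with the mother AB and summing P(type AB): 1/4·1/2 + 1/2·1/4 + 1/4·0 = 1/4.
Similarly for Rh via the father's Rh distribution: P(Rh+) = 1.
Independent loci: 1/4 × 1 = 1/4.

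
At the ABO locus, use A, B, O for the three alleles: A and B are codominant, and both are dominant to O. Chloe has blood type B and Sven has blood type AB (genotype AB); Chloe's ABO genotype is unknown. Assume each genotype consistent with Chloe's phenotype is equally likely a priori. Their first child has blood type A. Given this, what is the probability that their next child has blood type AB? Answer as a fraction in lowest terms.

Possible genotypes: Chloe ∈ {BB, BO}; Sven ∈ {AB}.
Weight each parental genotype pair by prior × P(type-A child):
  BO × AB: posterior weight 1; P(next child type AB) = 1/4.
Weighted sum = 1/4.

1/4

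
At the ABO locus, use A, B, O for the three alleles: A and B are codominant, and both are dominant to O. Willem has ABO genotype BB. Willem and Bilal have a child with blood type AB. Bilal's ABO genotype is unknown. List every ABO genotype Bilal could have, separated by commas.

AA, AB, AO

For each candidate genotype of Bilal, check whether crossing it with BB can produce every observed child phenotype.
  AA → possible child types {AB} ✓
  AB → possible child types {B, AB} ✓
  AO → possible child types {B, AB} ✓
  BB → possible child types {B} ✗
  BO → possible child types {B} ✗
  OO → possible child types {B} ✗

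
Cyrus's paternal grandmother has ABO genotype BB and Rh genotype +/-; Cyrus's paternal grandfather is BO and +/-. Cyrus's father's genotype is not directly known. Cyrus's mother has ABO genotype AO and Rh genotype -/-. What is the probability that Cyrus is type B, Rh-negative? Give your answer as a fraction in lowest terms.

Cyrus's father's ABO genotype from BB × BO: 1/2 BB, 1/2 BO.
Crossing each possibility with the mother AO and summing P(type B): 1/2·1/2 + 1/2·1/4 = 3/8.
Similarly for Rh via the father's Rh distribution: P(Rh-) = 1/2.
Independent loci: 3/8 × 1/2 = 3/16.

3/16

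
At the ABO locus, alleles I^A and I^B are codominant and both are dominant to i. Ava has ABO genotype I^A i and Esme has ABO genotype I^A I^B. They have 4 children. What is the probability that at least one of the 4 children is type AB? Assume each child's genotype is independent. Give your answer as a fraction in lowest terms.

175/256

ABO cross I^A i × I^A I^B → 1/2 A, 1/4 B, 1/4 AB.
So P(type AB) = 1/4 per child.
P(none) = (3/4)^4 = 81/256; P(at least one) = 1 − 81/256 = 175/256.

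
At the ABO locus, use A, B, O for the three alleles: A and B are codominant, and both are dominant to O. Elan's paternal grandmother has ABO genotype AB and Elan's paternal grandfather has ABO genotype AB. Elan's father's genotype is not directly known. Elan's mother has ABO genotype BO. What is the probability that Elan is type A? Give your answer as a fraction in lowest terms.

Elan's father's ABO genotype from AB × AB: 1/4 AA, 1/2 AB, 1/4 BB.
Crossing each possibility with the mother BO and summing P(type A): 1/4·1/2 + 1/2·1/4 + 1/4·0 = 1/4.

1/4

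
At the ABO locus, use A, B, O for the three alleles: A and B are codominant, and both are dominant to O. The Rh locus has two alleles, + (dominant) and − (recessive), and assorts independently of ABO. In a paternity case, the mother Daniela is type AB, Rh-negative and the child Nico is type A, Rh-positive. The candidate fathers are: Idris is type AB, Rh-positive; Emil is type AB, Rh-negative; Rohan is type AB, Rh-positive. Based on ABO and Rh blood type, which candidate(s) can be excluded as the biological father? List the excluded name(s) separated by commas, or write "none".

Emil

A candidate is excluded only if no genotype consistent with his phenotype could produce a type A, Rh-positive child with a type AB, Rh-negative mother.
Emil (type AB, Rh-): no genotype consistent with that phenotype can produce a type-A Rh+ child with a type-AB mother.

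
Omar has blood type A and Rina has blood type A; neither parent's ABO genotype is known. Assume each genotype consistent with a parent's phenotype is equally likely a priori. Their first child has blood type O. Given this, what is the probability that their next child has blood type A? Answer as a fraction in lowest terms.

3/4

Possible genotypes: Omar ∈ {AA, AO}; Rina ∈ {AA, AO}.
Weight each parental genotype pair by prior × P(type-O child):
  AO × AO: posterior weight 1; P(next child type A) = 3/4.
Weighted sum = 3/4.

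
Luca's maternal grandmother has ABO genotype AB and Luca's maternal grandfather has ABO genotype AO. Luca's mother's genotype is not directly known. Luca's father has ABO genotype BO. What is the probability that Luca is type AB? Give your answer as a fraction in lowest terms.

Luca's mother's ABO genotype from AB × AO: 1/4 AA, 1/4 AB, 1/4 AO, 1/4 BO.
Crossing each possibility with the father BO and summing P(type AB): 1/4·1/2 + 1/4·1/4 + 1/4·1/4 + 1/4·0 = 1/4.

1/4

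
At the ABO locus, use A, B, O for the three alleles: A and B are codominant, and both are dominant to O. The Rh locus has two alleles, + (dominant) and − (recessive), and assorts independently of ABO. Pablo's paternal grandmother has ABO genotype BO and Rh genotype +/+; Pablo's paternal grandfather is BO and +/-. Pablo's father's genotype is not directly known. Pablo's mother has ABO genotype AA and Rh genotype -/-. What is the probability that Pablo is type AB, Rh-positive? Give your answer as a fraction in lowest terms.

3/8

Pablo's father's ABO genotype from BO × BO: 1/4 BB, 1/2 BO, 1/4 OO.
Crossing each possibility with the mother AA and summing P(type AB): 1/4·1 + 1/2·1/2 + 1/4·0 = 1/2.
Similarly for Rh via the father's Rh distribution: P(Rh+) = 3/4.
Independent loci: 1/2 × 3/4 = 3/8.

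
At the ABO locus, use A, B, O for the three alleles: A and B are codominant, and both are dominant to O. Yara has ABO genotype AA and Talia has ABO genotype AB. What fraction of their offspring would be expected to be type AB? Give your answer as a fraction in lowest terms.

ABO cross AA × AB → offspring phenotypes: 1/2 A, 1/2 AB.
So P(type AB) = 1/2.

1/2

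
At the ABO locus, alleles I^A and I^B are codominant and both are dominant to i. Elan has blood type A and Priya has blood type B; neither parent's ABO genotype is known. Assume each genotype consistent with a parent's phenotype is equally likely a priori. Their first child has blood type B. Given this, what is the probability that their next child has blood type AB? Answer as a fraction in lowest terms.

Possible genotypes: Elan ∈ {I^A I^A, I^A i}; Priya ∈ {I^B I^B, I^B i}.
Weight each parental genotype pair by prior × P(type-B child):
  I^A i × I^B I^B: posterior weight 2/3; P(next child type AB) = 1/2.
  I^A i × I^B i: posterior weight 1/3; P(next child type AB) = 1/4.
Weighted sum = 5/12.

5/12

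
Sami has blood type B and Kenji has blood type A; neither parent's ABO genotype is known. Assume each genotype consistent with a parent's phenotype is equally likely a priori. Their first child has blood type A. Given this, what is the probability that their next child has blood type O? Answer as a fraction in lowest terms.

Possible genotypes: Sami ∈ {BB, BO}; Kenji ∈ {AA, AO}.
Weight each parental genotype pair by prior × P(type-A child):
  BO × AA: posterior weight 2/3; P(next child type O) = 0.
  BO × AO: posterior weight 1/3; P(next child type O) = 1/4.
Weighted sum = 1/12.

1/12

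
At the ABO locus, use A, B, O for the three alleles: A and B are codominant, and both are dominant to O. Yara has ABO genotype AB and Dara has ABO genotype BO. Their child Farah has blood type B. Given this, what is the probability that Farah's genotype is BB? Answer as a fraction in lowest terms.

Cross AB × BO → 1/4 AB, 1/4 AO, 1/4 BB, 1/4 BO.
Type-B genotypes among offspring: BB (1/4), BO (1/4); total 1/2.
P(BB | type B) = (1/4) / (1/2) = 1/2.

1/2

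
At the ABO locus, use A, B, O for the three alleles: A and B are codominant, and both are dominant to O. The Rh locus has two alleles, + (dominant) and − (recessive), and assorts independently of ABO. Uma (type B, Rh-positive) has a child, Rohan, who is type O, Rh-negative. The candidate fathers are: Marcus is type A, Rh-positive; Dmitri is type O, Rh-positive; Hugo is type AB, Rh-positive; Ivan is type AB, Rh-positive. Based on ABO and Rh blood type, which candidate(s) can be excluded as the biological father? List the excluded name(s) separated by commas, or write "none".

Hugo, Ivan

A candidate is excluded only if no genotype consistent with his phenotype could produce a type O, Rh-negative child with a type B, Rh-positive mother.
Hugo (type AB, Rh+): no genotype consistent with that phenotype can produce a type-O Rh- child with a type-B mother.
Ivan (type AB, Rh+): no genotype consistent with that phenotype can produce a type-O Rh- child with a type-B mother.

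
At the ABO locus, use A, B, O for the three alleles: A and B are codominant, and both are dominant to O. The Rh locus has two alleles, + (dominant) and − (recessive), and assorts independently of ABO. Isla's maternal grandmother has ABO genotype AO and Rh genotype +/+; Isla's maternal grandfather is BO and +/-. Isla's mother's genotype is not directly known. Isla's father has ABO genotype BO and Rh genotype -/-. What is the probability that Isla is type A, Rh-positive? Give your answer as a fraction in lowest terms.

Isla's mother's ABO genotype from AO × BO: 1/4 AB, 1/4 AO, 1/4 BO, 1/4 OO.
Crossing each possibility with the father BO and summing P(type A): 1/4·1/4 + 1/4·1/4 + 1/4·0 + 1/4·0 = 1/8.
Similarly for Rh via the mother's Rh distribution: P(Rh+) = 3/4.
Independent loci: 1/8 × 3/4 = 3/32.

3/32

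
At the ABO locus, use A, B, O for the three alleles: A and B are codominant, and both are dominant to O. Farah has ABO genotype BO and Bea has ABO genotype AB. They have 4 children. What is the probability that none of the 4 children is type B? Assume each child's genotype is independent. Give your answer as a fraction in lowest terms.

ABO cross BO × AB → 1/4 A, 1/2 B, 1/4 AB.
So P(type B) = 1/2 per child.
P(not type B) = 1/2 for one child; (1/2)^4 = 1/16.

1/16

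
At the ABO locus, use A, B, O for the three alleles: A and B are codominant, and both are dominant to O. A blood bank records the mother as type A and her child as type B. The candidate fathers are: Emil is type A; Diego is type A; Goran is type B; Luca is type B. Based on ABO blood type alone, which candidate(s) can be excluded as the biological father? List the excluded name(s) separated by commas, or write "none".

Emil, Diego

A candidate is excluded only if no genotype consistent with his phenotype could produce a type B child with a type A mother.
Emil (type A): no genotype consistent with that phenotype can produce a type-B child with a type-A mother.
Diego (type A): no genotype consistent with that phenotype can produce a type-B child with a type-A mother.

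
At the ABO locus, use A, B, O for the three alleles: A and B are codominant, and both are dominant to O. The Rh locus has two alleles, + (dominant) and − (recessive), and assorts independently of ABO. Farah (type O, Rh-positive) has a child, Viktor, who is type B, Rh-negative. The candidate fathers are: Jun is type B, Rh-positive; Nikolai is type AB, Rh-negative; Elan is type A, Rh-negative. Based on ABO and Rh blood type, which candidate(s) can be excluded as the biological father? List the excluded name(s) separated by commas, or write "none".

Elan

A candidate is excluded only if no genotype consistent with his phenotype could produce a type B, Rh-negative child with a type O, Rh-positive mother.
Elan (type A, Rh-): no genotype consistent with that phenotype can produce a type-B Rh- child with a type-O mother.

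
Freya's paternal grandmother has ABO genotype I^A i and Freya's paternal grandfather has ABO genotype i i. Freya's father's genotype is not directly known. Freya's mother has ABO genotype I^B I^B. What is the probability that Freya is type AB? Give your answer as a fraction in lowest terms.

1/4

Freya's father's ABO genotype from I^A i × i i: 1/2 I^A i, 1/2 i i.
Crossing each possibility with the mother I^B I^B and summing P(type AB): 1/2·1/2 + 1/2·0 = 1/4.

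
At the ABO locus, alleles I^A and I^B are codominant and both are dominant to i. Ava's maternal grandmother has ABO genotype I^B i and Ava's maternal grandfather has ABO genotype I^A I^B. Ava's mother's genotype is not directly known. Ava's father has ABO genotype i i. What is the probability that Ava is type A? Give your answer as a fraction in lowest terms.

1/4

Ava's mother's ABO genotype from I^B i × I^A I^B: 1/4 I^A I^B, 1/4 I^A i, 1/4 I^B I^B, 1/4 I^B i.
Crossing each possibility with the father i i and summing P(type A): 1/4·1/2 + 1/4·1/2 + 1/4·0 + 1/4·0 = 1/4.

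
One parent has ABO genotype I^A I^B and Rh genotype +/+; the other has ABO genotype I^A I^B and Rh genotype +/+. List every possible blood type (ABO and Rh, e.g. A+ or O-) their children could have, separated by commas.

Gametes from I^A I^B × I^A I^B give offspring ABO genotypes I^A I^A, I^A I^B, I^B I^B, i.e. phenotypes A, B, AB.
Rh cross +/+ × +/+ → phenotypes Rh+.
Combining independently: A+, B+, AB+.

A+, B+, AB+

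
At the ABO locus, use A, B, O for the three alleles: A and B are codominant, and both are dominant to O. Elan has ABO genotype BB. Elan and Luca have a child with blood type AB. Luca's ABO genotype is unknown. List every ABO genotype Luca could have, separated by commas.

For each candidate genotype of Luca, check whether crossing it with BB can produce every observed child phenotype.
  AA → possible child types {AB} ✓
  AB → possible child types {B, AB} ✓
  AO → possible child types {B, AB} ✓
  BB → possible child types {B} ✗
  BO → possible child types {B} ✗
  OO → possible child types {B} ✗

AA, AB, AO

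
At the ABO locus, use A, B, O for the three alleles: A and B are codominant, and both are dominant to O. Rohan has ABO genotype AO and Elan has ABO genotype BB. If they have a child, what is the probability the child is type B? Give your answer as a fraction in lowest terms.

ABO cross AO × BB → offspring phenotypes: 1/2 B, 1/2 AB.
So P(type B) = 1/2.

1/2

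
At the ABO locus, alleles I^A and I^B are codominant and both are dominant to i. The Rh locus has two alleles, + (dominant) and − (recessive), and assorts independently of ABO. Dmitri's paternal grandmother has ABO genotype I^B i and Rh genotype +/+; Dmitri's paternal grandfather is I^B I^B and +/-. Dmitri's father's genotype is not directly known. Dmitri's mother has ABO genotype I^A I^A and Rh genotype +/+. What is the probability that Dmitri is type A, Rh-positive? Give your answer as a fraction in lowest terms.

1/4

Dmitri's father's ABO genotype from I^B i × I^B I^B: 1/2 I^B I^B, 1/2 I^B i.
Crossing each possibility with the mother I^A I^A and summing P(type A): 1/2·0 + 1/2·1/2 = 1/4.
Similarly for Rh via the father's Rh distribution: P(Rh+) = 1.
Independent loci: 1/4 × 1 = 1/4.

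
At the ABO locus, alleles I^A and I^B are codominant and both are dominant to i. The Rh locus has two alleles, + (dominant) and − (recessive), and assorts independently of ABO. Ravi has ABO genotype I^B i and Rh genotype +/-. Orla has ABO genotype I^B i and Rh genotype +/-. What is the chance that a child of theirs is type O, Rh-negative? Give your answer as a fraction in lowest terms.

ABO cross I^B i × I^B i → offspring phenotypes: 1/4 O, 3/4 B.
Rh cross +/- × +/- → 3/4 Rh+, 1/4 Rh-.
Independent loci: P(type O, Rh-negative) = 1/4 × 1/4 = 1/16.

1/16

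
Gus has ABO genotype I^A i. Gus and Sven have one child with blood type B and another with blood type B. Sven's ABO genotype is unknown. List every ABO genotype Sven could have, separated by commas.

I^A I^B, I^B I^B, I^B i

For each candidate genotype of Sven, check whether crossing it with I^A i can produce every observed child phenotype.
  I^A I^A → possible child types {A} ✗
  I^A I^B → possible child types {A, B, AB} ✓
  I^A i → possible child types {O, A} ✗
  I^B I^B → possible child types {B, AB} ✓
  I^B i → possible child types {O, A, B, AB} ✓
  i i → possible child types {O, A} ✗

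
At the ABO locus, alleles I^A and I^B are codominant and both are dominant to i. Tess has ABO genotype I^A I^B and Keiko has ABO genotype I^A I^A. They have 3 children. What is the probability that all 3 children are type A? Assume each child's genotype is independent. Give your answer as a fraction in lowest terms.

ABO cross I^A I^B × I^A I^A → 1/2 A, 1/2 AB.
So P(type A) = 1/2 per child.
All 3 independent: (1/2)^3 = 1/8.

1/8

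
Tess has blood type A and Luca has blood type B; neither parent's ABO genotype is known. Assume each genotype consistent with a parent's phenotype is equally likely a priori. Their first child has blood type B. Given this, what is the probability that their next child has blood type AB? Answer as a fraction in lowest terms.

5/12

Possible genotypes: Tess ∈ {AA, AO}; Luca ∈ {BB, BO}.
Weight each parental genotype pair by prior × P(type-B child):
  AO × BB: posterior weight 2/3; P(next child type AB) = 1/2.
  AO × BO: posterior weight 1/3; P(next child type AB) = 1/4.
Weighted sum = 5/12.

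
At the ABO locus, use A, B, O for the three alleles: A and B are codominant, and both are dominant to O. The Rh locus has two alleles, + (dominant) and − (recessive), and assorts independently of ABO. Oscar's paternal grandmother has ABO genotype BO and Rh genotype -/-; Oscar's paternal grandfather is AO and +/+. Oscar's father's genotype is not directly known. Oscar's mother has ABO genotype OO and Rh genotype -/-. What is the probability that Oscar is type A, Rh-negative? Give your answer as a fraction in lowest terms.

Oscar's father's ABO genotype from BO × AO: 1/4 AB, 1/4 AO, 1/4 BO, 1/4 OO.
Crossing each possibility with the mother OO and summing P(type A): 1/4·1/2 + 1/4·1/2 + 1/4·0 + 1/4·0 = 1/4.
Similarly for Rh via the father's Rh distribution: P(Rh-) = 1/2.
Independent loci: 1/4 × 1/2 = 1/8.

1/8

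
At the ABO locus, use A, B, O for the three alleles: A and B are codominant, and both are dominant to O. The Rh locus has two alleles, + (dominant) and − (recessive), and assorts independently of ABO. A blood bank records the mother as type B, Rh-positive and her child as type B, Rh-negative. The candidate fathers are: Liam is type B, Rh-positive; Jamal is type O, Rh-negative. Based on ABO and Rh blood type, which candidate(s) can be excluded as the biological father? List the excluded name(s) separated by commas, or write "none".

A candidate is excluded only if no genotype consistent with his phenotype could produce a type B, Rh-negative child with a type B, Rh-positive mother.
Every candidate has at least one consistent genotype combination, so none can be excluded.

none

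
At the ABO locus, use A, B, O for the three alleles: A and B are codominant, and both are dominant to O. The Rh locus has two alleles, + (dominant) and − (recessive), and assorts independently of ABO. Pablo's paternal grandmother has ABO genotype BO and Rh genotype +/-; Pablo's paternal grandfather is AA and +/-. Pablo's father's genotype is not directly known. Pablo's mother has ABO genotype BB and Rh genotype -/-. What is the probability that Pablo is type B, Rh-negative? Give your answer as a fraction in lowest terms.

Pablo's father's ABO genotype from BO × AA: 1/2 AB, 1/2 AO.
Crossing each possibility with the mother BB and summing P(type B): 1/2·1/2 + 1/2·1/2 = 1/2.
Similarly for Rh via the father's Rh distribution: P(Rh-) = 1/2.
Independent loci: 1/2 × 1/2 = 1/4.

1/4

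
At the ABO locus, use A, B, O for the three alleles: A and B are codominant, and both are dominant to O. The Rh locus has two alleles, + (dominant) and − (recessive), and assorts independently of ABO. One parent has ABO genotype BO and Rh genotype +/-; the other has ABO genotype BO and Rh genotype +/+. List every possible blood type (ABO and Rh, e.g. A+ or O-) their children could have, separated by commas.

Gametes from BO × BO give offspring ABO genotypes BB, BO, OO, i.e. phenotypes O, B.
Rh cross +/- × +/+ → phenotypes Rh+.
Combining independently: O+, B+.

O+, B+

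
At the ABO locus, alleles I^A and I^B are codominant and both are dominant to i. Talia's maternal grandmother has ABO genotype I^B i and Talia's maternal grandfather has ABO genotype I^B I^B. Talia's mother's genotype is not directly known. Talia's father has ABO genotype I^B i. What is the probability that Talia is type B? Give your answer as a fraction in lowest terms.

Talia's mother's ABO genotype from I^B i × I^B I^B: 1/2 I^B I^B, 1/2 I^B i.
Crossing each possibility with the father I^B i and summing P(type B): 1/2·1 + 1/2·3/4 = 7/8.

7/8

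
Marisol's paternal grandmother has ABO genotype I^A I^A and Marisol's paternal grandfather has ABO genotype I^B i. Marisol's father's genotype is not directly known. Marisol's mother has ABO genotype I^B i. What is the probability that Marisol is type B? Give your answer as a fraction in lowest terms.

3/8

Marisol's father's ABO genotype from I^A I^A × I^B i: 1/2 I^A I^B, 1/2 I^A i.
Crossing each possibility with the mother I^B i and summing P(type B): 1/2·1/2 + 1/2·1/4 = 3/8.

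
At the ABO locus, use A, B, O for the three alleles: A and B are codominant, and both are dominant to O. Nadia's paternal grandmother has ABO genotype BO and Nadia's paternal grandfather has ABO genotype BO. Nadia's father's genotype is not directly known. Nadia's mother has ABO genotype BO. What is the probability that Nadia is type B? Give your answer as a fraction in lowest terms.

3/4

Nadia's father's ABO genotype from BO × BO: 1/4 BB, 1/2 BO, 1/4 OO.
Crossing each possibility with the mother BO and summing P(type B): 1/4·1 + 1/2·3/4 + 1/4·1/2 = 3/4.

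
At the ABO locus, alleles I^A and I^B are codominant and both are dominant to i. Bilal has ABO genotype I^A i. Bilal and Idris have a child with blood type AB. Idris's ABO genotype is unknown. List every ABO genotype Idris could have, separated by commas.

I^A I^B, I^B I^B, I^B i

For each candidate genotype of Idris, check whether crossing it with I^A i can produce every observed child phenotype.
  I^A I^A → possible child types {A} ✗
  I^A I^B → possible child types {A, B, AB} ✓
  I^A i → possible child types {O, A} ✗
  I^B I^B → possible child types {B, AB} ✓
  I^B i → possible child types {O, A, B, AB} ✓
  i i → possible child types {O, A} ✗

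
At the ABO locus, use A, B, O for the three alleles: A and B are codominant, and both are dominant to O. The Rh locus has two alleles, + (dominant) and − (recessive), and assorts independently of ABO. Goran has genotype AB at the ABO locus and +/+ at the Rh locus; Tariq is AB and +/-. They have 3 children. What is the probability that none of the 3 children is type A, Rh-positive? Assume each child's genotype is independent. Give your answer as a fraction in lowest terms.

ABO cross AB × AB → 1/4 A, 1/4 B, 1/2 AB.
Rh cross +/+ × +/- → 1 Rh+; so P(type A, Rh-positive) = 1/4 × 1 = 1/4 per child.
P(not type A, Rh-positive) = 3/4 for one child; (3/4)^3 = 27/64.

27/64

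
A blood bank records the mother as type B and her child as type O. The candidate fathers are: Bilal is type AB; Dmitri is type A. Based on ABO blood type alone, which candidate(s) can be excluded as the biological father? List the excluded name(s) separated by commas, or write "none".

Bilal

A candidate is excluded only if no genotype consistent with his phenotype could produce a type O child with a type B mother.
Bilal (type AB): no genotype consistent with that phenotype can produce a type-O child with a type-B mother.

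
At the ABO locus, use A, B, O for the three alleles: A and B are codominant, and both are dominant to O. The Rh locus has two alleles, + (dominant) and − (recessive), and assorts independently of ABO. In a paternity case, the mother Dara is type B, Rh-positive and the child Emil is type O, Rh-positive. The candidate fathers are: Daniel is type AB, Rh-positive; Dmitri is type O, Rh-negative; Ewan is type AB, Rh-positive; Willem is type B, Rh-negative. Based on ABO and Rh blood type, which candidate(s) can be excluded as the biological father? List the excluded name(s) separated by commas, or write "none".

A candidate is excluded only if no genotype consistent with his phenotype could produce a type O, Rh-positive child with a type B, Rh-positive mother.
Daniel (type AB, Rh+): no genotype consistent with that phenotype can produce a type-O Rh+ child with a type-B mother.
Ewan (type AB, Rh+): no genotype consistent with that phenotype can produce a type-O Rh+ child with a type-B mother.

Daniel, Ewan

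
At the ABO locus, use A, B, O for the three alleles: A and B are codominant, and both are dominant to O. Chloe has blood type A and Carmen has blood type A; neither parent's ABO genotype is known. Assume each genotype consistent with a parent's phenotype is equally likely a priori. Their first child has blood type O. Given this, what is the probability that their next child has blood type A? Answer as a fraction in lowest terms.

3/4

Possible genotypes: Chloe ∈ {AA, AO}; Carmen ∈ {AA, AO}.
Weight each parental genotype pair by prior × P(type-O child):
  AO × AO: posterior weight 1; P(next child type A) = 3/4.
Weighted sum = 3/4.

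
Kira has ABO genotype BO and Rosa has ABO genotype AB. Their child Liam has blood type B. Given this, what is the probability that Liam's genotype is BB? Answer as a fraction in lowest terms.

1/2

Cross BO × AB → 1/4 AB, 1/4 AO, 1/4 BB, 1/4 BO.
Type-B genotypes among offspring: BB (1/4), BO (1/4); total 1/2.
P(BB | type B) = (1/4) / (1/2) = 1/2.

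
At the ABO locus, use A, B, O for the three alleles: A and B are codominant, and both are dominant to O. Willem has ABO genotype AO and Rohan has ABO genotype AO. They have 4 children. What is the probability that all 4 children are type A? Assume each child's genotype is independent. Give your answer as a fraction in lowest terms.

81/256

ABO cross AO × AO → 1/4 O, 3/4 A.
So P(type A) = 3/4 per child.
All 4 independent: (3/4)^4 = 81/256.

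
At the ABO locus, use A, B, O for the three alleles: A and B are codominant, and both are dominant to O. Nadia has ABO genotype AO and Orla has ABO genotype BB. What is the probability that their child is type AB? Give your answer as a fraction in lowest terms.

1/2

ABO cross AO × BB → offspring phenotypes: 1/2 B, 1/2 AB.
So P(type AB) = 1/2.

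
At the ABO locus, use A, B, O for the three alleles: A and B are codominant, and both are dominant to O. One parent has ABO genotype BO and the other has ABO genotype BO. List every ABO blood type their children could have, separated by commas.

Gametes from BO × BO give offspring ABO genotypes BB, BO, OO, i.e. phenotypes O, B.

O, B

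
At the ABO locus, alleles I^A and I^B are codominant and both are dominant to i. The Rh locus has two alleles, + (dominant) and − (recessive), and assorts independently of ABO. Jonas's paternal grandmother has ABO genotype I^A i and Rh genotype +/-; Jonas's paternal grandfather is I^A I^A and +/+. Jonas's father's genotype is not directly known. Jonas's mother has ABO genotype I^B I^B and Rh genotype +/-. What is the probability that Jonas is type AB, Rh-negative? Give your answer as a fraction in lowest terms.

Jonas's father's ABO genotype from I^A i × I^A I^A: 1/2 I^A I^A, 1/2 I^A i.
Crossing each possibility with the mother I^B I^B and summing P(type AB): 1/2·1 + 1/2·1/2 = 3/4.
Similarly for Rh via the father's Rh distribution: P(Rh-) = 1/8.
Independent loci: 3/4 × 1/8 = 3/32.

3/32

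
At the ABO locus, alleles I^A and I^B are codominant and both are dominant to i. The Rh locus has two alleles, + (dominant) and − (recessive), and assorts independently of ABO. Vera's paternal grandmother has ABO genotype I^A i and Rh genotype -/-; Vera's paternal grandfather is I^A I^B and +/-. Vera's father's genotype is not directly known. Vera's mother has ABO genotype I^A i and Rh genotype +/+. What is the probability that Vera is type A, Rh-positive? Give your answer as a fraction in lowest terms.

Vera's father's ABO genotype from I^A i × I^A I^B: 1/4 I^A I^A, 1/4 I^A I^B, 1/4 I^A i, 1/4 I^B i.
Crossing each possibility with the mother I^A i and summing P(type A): 1/4·1 + 1/4·1/2 + 1/4·3/4 + 1/4·1/4 = 5/8.
Similarly for Rh via the father's Rh distribution: P(Rh+) = 1.
Independent loci: 5/8 × 1 = 5/8.

5/8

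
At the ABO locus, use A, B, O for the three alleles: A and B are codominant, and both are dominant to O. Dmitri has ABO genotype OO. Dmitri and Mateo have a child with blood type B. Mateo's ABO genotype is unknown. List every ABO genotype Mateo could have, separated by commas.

AB, BB, BO

For each candidate genotype of Mateo, check whether crossing it with OO can produce every observed child phenotype.
  AA → possible child types {A} ✗
  AB → possible child types {A, B} ✓
  AO → possible child types {O, A} ✗
  BB → possible child types {B} ✓
  BO → possible child types {O, B} ✓
  OO → possible child types {O} ✗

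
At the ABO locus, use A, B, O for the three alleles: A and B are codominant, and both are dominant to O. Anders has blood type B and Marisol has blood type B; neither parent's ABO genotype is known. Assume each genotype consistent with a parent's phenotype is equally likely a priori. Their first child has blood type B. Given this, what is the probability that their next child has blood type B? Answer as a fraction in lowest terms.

Possible genotypes: Anders ∈ {BB, BO}; Marisol ∈ {BB, BO}.
Weight each parental genotype pair by prior × P(type-B child):
  BB × BB: posterior weight 4/15; P(next child type B) = 1.
  BB × BO: posterior weight 4/15; P(next child type B) = 1.
  BO × BB: posterior weight 4/15; P(next child type B) = 1.
  BO × BO: posterior weight 1/5; P(next child type B) = 3/4.
Weighted sum = 19/20.

19/20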